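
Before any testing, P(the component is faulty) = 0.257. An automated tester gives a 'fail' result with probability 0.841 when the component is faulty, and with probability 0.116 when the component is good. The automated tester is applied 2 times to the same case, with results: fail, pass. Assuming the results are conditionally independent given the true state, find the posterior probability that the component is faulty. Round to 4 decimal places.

Let H be the event that the component is faulty; start with P(H) = 0.257. P('fail'|H) = 0.841, P('fail'|¬H) = 0.116.
Update on result 1 ('fail'): P(H) ← 0.841·0.2570 / (0.841·0.2570 + 0.116·0.7430) = 0.21614/0.30233 = 0.7149.
Update on result 2 ('pass'): P(H) ← 0.159·0.7149 / (0.159·0.7149 + 0.884·0.2851) = 0.11367/0.36569 = 0.3108.

Posterior P(H) ≈ 0.3108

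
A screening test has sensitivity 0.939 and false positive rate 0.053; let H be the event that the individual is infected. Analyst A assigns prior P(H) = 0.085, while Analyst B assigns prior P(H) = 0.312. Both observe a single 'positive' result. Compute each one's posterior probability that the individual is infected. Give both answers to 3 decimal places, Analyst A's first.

Analyst A: 0.622; Analyst B: 0.889

P('+'|H) = 0.939, P('+'|¬H) = 0.053.
Analyst A: numerator 0.939·0.085 = 0.079815; evidence = 0.079815+0.053·0.915 = 0.12831; posterior = 0.622.
Analyst B: numerator 0.939·0.312 = 0.29297; evidence = 0.29297+0.053·0.688 = 0.32943; posterior = 0.889.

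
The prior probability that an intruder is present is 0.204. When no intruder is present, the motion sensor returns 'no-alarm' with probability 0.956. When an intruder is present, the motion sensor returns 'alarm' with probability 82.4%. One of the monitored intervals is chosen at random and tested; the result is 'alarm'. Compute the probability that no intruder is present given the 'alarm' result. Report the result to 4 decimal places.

P(¬H | E) ≈ 0.1724

Write H for 'an intruder is present'. Prior odds H:¬H = 0.204/0.796 = 0.25628. For the 'alarm' outcome, the likelihood ratio is 0.824/0.044 = 18.727.
Posterior odds = 0.25628 × 18.727 = 4.7995, so P(H|E) = 4.7995/(1+4.7995) = 0.8276. Then P(¬H|E) = 1 − 0.8276 = 0.1724.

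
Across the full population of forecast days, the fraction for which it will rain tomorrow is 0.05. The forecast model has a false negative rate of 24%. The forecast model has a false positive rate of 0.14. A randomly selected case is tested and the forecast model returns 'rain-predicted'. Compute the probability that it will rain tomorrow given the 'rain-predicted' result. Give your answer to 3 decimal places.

Let H be the event that it will rain tomorrow. P(H) = 0.05, so P(¬H) = 0.95. With E the 'rain-predicted' result, P(E|H) = 0.76 and P(E|¬H) = 0.14.
P(E) = 0.76·0.05 + 0.14·0.95 = 0.038000 + 0.13300 = 0.17100.
By Bayes' theorem, P(H|E) = 0.038000 / 0.17100 = 0.222.

P(H | E) ≈ 0.222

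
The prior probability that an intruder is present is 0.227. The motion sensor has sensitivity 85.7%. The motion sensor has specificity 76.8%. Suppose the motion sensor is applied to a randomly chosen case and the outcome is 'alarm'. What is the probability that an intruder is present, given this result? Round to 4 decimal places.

P(H | E) ≈ 0.5203

Let H be the event that an intruder is present. P(H) = 0.227, so P(¬H) = 0.773. With E the 'alarm' result, P(E|H) = 0.857 and P(E|¬H) = 0.232.
P(E) = 0.857·0.227 + 0.232·0.773 = 0.19454 + 0.17934 = 0.37388.
By Bayes' theorem, P(H|E) = 0.19454 / 0.37388 = 0.5203.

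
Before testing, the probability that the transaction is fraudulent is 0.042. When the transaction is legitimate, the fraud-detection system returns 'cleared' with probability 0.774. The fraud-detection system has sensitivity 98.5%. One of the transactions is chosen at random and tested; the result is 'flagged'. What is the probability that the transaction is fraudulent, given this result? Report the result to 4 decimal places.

P(H | E) ≈ 0.1604

Let H be the event that the transaction is fraudulent. P(H) = 0.042, so P(¬H) = 0.958. With E the 'flagged' result, P(E|H) = 0.985 and P(E|¬H) = 0.226.
P(E) = 0.985·0.042 + 0.226·0.958 = 0.041370 + 0.21651 = 0.25788.
By Bayes' theorem, P(H|E) = 0.041370 / 0.25788 = 0.1604.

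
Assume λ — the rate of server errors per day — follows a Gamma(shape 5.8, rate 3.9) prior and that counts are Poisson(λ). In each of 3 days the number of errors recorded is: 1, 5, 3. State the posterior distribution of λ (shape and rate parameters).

Posterior: Gamma(shape=14.8, rate=6.9)

Total count ∑xᵢ = 9 over n = 3 days.
Gamma is conjugate to the Poisson likelihood: posterior is Gamma(shape = 5.8+9 = 14.8, rate = 3.9+3 = 6.9).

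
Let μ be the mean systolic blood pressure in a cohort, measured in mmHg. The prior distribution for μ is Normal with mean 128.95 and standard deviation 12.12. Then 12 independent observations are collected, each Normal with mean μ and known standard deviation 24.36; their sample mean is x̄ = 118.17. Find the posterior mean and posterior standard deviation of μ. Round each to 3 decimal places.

Posterior mean ≈ 120.885; posterior SD ≈ 6.082

With known σ, the Normal prior is conjugate. Weight on the data is w = (n/σ²)/(n/σ² + 1/τ₀²) = 0.0202221/(0.0202221+0.00680761) = 0.74814.
Posterior mean = w·x̄ + (1−w)·μ₀ = 0.74814·118.17 + 0.25186·128.95 = 120.885. Posterior variance = 1/(0.0202221+0.00680761) = 36.9963, so SD = 6.082.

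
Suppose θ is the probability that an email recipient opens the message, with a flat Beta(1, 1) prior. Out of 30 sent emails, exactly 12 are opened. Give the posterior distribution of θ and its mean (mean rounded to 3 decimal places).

The binomial likelihood is conjugate to the Beta prior: with 12 successes and 18 failures, the posterior is Beta(1+12, 1+18) = Beta(13, 19).
E[θ | data] = 13/(13+19) = 0.406.

Posterior: Beta(13, 19); mean ≈ 0.406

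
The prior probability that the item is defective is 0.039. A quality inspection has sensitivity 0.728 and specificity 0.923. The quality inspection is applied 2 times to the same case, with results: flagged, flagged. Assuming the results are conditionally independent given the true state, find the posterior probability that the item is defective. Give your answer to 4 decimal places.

With H the event that the item is defective, the joint likelihood of the observed sequence is P(data|H) = 0.728·0.728 = 0.52998 and P(data|¬H) = 0.077·0.077 = 0.0059290.
Bayes: P(H|data) = 0.039·0.52998 / (0.039·0.52998 + 0.961·0.0059290) = 0.020669/0.026367 = 0.7839.

Posterior P(H) ≈ 0.7839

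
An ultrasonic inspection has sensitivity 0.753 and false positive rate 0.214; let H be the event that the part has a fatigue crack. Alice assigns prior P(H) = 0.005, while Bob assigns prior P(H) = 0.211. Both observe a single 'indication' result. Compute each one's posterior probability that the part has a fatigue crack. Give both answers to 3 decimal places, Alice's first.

P('+'|H) = 0.753, P('+'|¬H) = 0.214.
Alice: numerator 0.753·0.005 = 0.0037650; evidence = 0.0037650+0.214·0.995 = 0.21669; posterior = 0.017.
Bob: numerator 0.753·0.211 = 0.15888; evidence = 0.15888+0.214·0.789 = 0.32773; posterior = 0.485.

Alice: 0.017; Bob: 0.485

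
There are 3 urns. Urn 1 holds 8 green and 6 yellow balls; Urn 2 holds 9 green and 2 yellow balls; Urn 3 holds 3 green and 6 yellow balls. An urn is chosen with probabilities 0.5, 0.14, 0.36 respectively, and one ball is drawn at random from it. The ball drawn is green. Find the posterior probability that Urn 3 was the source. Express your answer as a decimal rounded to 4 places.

P(green|Urn 1) = 0.5714; P(green|Urn 2) = 0.8182; P(green|Urn 3) = 0.3333.
Prior × likelihood for each source: 0.5·0.5714=0.2857, 0.14·0.8182=0.1145, 0.36·0.3333=0.1200. Summing gives P(green) = 0.52026.
P(Urn 3 | green) = 0.1200 / 0.52026 = 0.2307.

Posterior probability ≈ 0.2307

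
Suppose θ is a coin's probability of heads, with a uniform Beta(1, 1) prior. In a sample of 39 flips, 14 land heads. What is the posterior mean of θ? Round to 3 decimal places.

Posterior mean ≈ 0.366

Observing 14 successes and 25 failures updates Beta(1, 1) by adding the success and failure counts to the two shape parameters: α = 1+14 = 15, β = 1+25 = 26.
E[θ | data] = 15/(15+26) = 0.366.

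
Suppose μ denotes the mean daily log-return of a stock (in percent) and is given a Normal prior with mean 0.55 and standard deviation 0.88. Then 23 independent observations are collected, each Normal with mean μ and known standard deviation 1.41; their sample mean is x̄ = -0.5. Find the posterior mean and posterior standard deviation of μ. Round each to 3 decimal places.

Posterior mean ≈ -0.395; posterior SD ≈ 0.279

With known σ, the Normal prior is conjugate. Weight on the data is w = (n/σ²)/(n/σ² + 1/τ₀²) = 11.5688/(11.5688+1.29132) = 0.89959.
Posterior mean = w·x̄ + (1−w)·μ₀ = 0.89959·-0.5 + 0.10041·0.55 = -0.395. Posterior variance = 1/(11.5688+1.29132) = 0.0777595, so SD = 0.279.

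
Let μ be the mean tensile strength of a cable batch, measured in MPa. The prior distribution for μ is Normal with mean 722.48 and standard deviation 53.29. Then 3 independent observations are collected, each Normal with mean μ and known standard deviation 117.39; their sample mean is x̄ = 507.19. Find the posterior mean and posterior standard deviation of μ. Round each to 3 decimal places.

Posterior mean ≈ 640.230; posterior SD ≈ 41.891

With known σ, the Normal prior is conjugate. Weight on the data is w = (n/σ²)/(n/σ² + 1/τ₀²) = 0.00021770/(0.00021770+0.00035213) = 0.38204.
Posterior mean = w·x̄ + (1−w)·μ₀ = 0.38204·507.19 + 0.61796·722.48 = 640.230. Posterior variance = 1/(0.00021770+0.00035213) = 1754.89, so SD = 41.891.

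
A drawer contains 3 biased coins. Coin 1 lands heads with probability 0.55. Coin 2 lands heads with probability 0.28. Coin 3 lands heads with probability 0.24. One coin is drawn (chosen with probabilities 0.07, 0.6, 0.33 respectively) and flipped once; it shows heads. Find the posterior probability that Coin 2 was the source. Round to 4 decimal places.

Posterior probability ≈ 0.5880

Tabulate prior·likelihood by source: [1] prior 0.07, lik 0.55, product 0.03850; [2] prior 0.6, lik 0.28, product 0.1680; [3] prior 0.33, lik 0.24, product 0.07920.
Normalizing constant = 0.28570; the posterior for Coin 2 is its product over the sum, 0.1680/0.28570 = 0.5880.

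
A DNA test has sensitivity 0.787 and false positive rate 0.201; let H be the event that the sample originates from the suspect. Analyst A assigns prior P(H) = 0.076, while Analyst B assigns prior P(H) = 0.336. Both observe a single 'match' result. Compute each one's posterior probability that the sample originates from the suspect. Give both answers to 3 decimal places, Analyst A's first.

Analyst A: 0.244; Analyst B: 0.665

P('+'|H) = 0.787, P('+'|¬H) = 0.201.
Analyst A: numerator 0.787·0.076 = 0.059812; evidence = 0.059812+0.201·0.924 = 0.24554; posterior = 0.244.
Analyst B: numerator 0.787·0.336 = 0.26443; evidence = 0.26443+0.201·0.664 = 0.39790; posterior = 0.665.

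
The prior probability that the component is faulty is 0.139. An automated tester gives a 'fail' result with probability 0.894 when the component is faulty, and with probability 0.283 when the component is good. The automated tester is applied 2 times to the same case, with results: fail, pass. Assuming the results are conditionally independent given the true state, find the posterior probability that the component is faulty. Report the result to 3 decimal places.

Posterior P(H) ≈ 0.070

With H the event that the component is faulty, the joint likelihood of the observed sequence is P(data|H) = 0.894·0.106 = 0.094764 and P(data|¬H) = 0.283·0.717 = 0.20291.
Bayes: P(H|data) = 0.139·0.094764 / (0.139·0.094764 + 0.861·0.20291) = 0.013172/0.18788 = 0.0701.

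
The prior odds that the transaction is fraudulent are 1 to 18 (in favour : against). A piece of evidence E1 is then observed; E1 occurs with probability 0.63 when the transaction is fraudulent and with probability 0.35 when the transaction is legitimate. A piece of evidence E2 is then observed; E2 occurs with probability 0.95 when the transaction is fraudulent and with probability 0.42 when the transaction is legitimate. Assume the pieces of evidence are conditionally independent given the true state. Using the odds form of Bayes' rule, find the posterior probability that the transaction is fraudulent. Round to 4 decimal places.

Posterior probability ≈ 0.1845

Prior odds = 1/18 = 0.055556. In log-odds, ln(0.055556) = -2.8904.
Add log likelihood ratios: ln(1.8000) + ln(2.2619) = 1.4040.
Posterior log-odds = -1.4864, so posterior odds = exp(-1.4864) = 0.22619. Converting, P(H|E) = 0.22619/1.2262 = 0.1845.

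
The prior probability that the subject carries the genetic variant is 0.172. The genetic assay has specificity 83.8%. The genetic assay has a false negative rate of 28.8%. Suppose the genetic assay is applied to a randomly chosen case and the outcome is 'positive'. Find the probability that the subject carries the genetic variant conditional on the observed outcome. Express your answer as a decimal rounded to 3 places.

Write H for 'the subject carries the genetic variant'. Prior odds H:¬H = 0.172/0.828 = 0.20773. For the 'positive' outcome, the likelihood ratio is 0.712/0.162 = 4.3951.
Posterior odds = 0.20773 × 4.3951 = 0.91298, so P(H|E) = 0.91298/(1+0.91298) = 0.477.

P(H | E) ≈ 0.477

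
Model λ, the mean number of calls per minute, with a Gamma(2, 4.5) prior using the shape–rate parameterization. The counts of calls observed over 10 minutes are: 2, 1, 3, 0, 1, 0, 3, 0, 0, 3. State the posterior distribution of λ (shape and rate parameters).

The Poisson likelihood adds the total count to the shape and the number of exposure periods to the rate. Here ∑xᵢ = 13 and n = 10, so shape 2→15 and rate 4.5→14.5.

Posterior: Gamma(shape=15, rate=14.5)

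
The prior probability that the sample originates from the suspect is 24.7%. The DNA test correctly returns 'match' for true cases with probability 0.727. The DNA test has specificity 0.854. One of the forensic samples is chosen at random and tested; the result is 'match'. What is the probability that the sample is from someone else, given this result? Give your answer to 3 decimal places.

Write H for 'the sample originates from the suspect'. Prior odds H:¬H = 0.247/0.753 = 0.32802. For the 'match' outcome, the likelihood ratio is 0.727/0.146 = 4.9795.
Posterior odds = 0.32802 × 4.9795 = 1.6334, so P(H|E) = 1.6334/(1+1.6334) = 0.620. Then P(¬H|E) = 1 − 0.620 = 0.380.

P(¬H | E) ≈ 0.380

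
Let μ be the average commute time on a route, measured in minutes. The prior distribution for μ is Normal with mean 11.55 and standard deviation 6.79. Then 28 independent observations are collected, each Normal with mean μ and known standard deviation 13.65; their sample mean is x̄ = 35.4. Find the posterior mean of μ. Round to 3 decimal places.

Posterior mean ≈ 32.392

Prior precision 1/τ₀² = 1/6.79² = 0.0216900; data precision n/σ² = 28/13.65² = 0.150277.
Posterior precision = 0.0216900 + 0.150277 = 0.171967.
Posterior mean = (0.0216900·11.55 + 0.150277·35.4) / 0.171967 = 32.392.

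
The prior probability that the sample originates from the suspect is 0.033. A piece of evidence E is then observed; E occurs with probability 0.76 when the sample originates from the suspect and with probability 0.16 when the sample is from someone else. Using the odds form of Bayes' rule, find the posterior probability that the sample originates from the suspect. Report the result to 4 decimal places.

Posterior probability ≈ 0.1395

Prior odds = 0.033/(1−0.033) = 0.034126.
Likelihood ratio for E = 0.76/0.16 = 4.7500.
Posterior odds = prior odds × LR = 0.16210.
Posterior probability = odds/(1+odds) = 0.16210/1.1621 = 0.1395.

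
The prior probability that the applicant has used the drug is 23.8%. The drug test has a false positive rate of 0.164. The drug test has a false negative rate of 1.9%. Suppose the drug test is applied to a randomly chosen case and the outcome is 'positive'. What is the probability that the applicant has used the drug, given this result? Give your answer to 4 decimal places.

P(H | E) ≈ 0.6514

Let H be the event that the applicant has used the drug. P(H) = 0.238, so P(¬H) = 0.762. With E the 'positive' result, P(E|H) = 0.981 and P(E|¬H) = 0.164.
P(E) = 0.981·0.238 + 0.164·0.762 = 0.23348 + 0.12497 = 0.35845.
By Bayes' theorem, P(H|E) = 0.23348 / 0.35845 = 0.6514.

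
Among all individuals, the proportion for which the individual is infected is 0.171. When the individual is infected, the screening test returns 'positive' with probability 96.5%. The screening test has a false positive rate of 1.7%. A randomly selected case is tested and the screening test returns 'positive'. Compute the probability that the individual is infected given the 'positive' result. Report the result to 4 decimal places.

Let H be the event that the individual is infected. P(H) = 0.171, so P(¬H) = 0.829. With E the 'positive' result, P(E|H) = 0.965 and P(E|¬H) = 0.017.
P(E) = 0.965·0.171 + 0.017·0.829 = 0.16501 + 0.014093 = 0.17911.
By Bayes' theorem, P(H|E) = 0.16501 / 0.17911 = 0.9213.

P(H | E) ≈ 0.9213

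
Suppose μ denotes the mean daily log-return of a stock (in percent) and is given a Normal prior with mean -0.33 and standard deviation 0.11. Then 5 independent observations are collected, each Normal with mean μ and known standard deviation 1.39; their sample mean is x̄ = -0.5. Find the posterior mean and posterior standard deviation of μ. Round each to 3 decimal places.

Prior precision 1/τ₀² = 1/0.11² = 82.6446; data precision n/σ² = 5/1.39² = 2.58786.
Posterior precision = 82.6446 + 2.58786 = 85.2325, giving posterior SD = 1/√85.2325 = 0.108.
Posterior mean = (82.6446·-0.33 + 2.58786·-0.5) / 85.2325 = -0.335.

Posterior mean ≈ -0.335; posterior SD ≈ 0.108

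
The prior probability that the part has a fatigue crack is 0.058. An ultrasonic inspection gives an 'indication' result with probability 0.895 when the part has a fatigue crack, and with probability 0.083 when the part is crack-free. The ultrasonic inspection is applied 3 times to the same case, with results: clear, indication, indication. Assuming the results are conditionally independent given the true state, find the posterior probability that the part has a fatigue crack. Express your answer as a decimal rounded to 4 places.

Posterior P(H) ≈ 0.4505

With H the event that the part has a fatigue crack, the joint likelihood of the observed sequence is P(data|H) = 0.105·0.895·0.895 = 0.084108 and P(data|¬H) = 0.917·0.083·0.083 = 0.0063172.
Bayes: P(H|data) = 0.058·0.084108 / (0.058·0.084108 + 0.942·0.0063172) = 0.0048782/0.010829 = 0.4505.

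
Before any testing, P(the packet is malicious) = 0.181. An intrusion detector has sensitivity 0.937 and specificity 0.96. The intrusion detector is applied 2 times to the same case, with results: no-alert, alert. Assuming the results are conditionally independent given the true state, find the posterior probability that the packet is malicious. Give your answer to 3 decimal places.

Posterior P(H) ≈ 0.254

With H the event that the packet is malicious, the joint likelihood of the observed sequence is P(data|H) = 0.063·0.937 = 0.059031 and P(data|¬H) = 0.96·0.04 = 0.038400.
Bayes: P(H|data) = 0.181·0.059031 / (0.181·0.059031 + 0.819·0.038400) = 0.010685/0.042134 = 0.2536.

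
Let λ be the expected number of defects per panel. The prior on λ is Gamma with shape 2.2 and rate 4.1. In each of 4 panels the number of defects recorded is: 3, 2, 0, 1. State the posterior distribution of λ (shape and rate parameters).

The Poisson likelihood adds the total count to the shape and the number of exposure periods to the rate. Here ∑xᵢ = 6 and n = 4, so shape 2.2→8.2 and rate 4.1→8.1.

Posterior: Gamma(shape=8.2, rate=8.1)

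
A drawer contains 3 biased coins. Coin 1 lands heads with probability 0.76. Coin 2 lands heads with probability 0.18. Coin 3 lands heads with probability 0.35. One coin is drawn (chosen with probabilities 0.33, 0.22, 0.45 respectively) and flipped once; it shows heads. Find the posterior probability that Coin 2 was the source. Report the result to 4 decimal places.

Posterior probability ≈ 0.0884

Tabulate prior·likelihood by source: [1] prior 0.33, lik 0.76, product 0.2508; [2] prior 0.22, lik 0.18, product 0.03960; [3] prior 0.45, lik 0.35, product 0.1575.
Normalizing constant = 0.44790; the posterior for Coin 2 is its product over the sum, 0.03960/0.44790 = 0.0884.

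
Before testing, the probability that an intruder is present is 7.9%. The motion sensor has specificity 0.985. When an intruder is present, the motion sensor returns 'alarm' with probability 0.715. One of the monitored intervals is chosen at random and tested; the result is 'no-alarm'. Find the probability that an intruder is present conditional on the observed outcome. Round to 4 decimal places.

P(H | E) ≈ 0.0242

Let H be the event that an intruder is present. P(H) = 0.079, so P(¬H) = 0.921. With E the 'no-alarm' result, P(E|H) = 0.285 and P(E|¬H) = 0.985.
P(E) = 0.285·0.079 + 0.985·0.921 = 0.022515 + 0.90719 = 0.92970.
By Bayes' theorem, P(H|E) = 0.022515 / 0.92970 = 0.0242.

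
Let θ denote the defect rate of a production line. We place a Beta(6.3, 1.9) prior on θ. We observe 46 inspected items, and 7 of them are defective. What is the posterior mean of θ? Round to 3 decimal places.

Posterior mean ≈ 0.245

The binomial likelihood is conjugate to the Beta prior: with 7 successes and 39 failures, the posterior is Beta(6.3+7, 1.9+39) = Beta(13.3, 40.9).
Posterior mean = α/(α+β) = 13.3/54.2 = 0.245.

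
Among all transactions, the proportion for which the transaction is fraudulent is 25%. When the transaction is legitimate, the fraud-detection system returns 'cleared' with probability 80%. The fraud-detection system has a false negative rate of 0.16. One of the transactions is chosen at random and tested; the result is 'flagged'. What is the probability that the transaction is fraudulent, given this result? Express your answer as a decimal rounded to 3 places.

P(H | E) ≈ 0.583

Write H for 'the transaction is fraudulent'. Prior odds H:¬H = 0.25/0.75 = 0.33333. For the 'flagged' outcome, the likelihood ratio is 0.84/0.2 = 4.2000.
Posterior odds = 0.33333 × 4.2000 = 1.4000, so P(H|E) = 1.4000/(1+1.4000) = 0.583.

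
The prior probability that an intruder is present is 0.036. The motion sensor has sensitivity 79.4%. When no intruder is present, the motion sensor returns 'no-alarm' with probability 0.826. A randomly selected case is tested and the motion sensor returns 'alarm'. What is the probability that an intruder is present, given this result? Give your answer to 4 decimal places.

P(H | E) ≈ 0.1456

Write H for 'an intruder is present'. Prior odds H:¬H = 0.036/0.964 = 0.037344. For the 'alarm' outcome, the likelihood ratio is 0.794/0.174 = 4.5632.
Posterior odds = 0.037344 × 4.5632 = 0.17041, so P(H|E) = 0.17041/(1+0.17041) = 0.1456.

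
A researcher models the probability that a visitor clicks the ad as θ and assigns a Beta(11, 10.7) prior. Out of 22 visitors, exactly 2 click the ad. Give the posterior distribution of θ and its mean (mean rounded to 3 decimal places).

Observing 2 successes and 20 failures updates Beta(11, 10.7) by adding the success and failure counts to the two shape parameters: α = 11+2 = 13, β = 10.7+20 = 30.7.
E[θ | data] = 13/(13+30.7) = 0.297.

Posterior: Beta(13, 30.7); mean ≈ 0.297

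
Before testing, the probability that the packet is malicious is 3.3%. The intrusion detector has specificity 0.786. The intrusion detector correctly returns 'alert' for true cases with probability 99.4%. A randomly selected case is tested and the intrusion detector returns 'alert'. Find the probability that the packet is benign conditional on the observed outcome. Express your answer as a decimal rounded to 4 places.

P(¬H | E) ≈ 0.8632

Write H for 'the packet is malicious'. Prior odds H:¬H = 0.033/0.967 = 0.034126. For the 'alert' outcome, the likelihood ratio is 0.994/0.214 = 4.6449.
Posterior odds = 0.034126 × 4.6449 = 0.15851, so P(H|E) = 0.15851/(1+0.15851) = 0.1368. Then P(¬H|E) = 1 − 0.1368 = 0.8632.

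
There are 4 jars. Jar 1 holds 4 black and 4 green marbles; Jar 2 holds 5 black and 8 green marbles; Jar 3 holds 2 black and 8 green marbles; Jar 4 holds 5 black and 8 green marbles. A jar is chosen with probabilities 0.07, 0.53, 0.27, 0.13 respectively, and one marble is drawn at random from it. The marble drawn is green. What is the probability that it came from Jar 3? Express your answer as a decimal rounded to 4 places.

Posterior probability ≈ 0.3287

P(green|Jar 1) = 0.5; P(green|Jar 2) = 0.6154; P(green|Jar 3) = 0.8; P(green|Jar 4) = 0.6154.
Prior × likelihood for each source: 0.07·0.5=0.03500, 0.53·0.6154=0.3262, 0.27·0.8=0.2160, 0.13·0.6154=0.08000. Summing gives P(green) = 0.65715.
P(Jar 3 | green) = 0.2160 / 0.65715 = 0.3287.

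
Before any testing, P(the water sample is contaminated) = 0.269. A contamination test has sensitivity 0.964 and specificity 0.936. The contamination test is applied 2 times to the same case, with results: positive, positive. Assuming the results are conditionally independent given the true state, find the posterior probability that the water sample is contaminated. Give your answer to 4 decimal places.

With H the event that the water sample is contaminated, the joint likelihood of the observed sequence is P(data|H) = 0.964·0.964 = 0.92930 and P(data|¬H) = 0.064·0.064 = 0.0040960.
Bayes: P(H|data) = 0.269·0.92930 / (0.269·0.92930 + 0.731·0.0040960) = 0.24998/0.25297 = 0.9882.

Posterior P(H) ≈ 0.9882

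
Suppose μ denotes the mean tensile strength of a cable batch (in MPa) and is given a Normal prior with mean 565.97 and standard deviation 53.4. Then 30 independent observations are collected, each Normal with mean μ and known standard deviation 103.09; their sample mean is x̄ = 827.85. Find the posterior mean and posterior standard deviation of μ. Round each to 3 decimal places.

Posterior mean ≈ 798.911; posterior SD ≈ 17.751

With known σ, the Normal prior is conjugate. Weight on the data is w = (n/σ²)/(n/σ² + 1/τ₀²) = 0.00282285/(0.00282285+0.00035069) = 0.88950.
Posterior mean = w·x̄ + (1−w)·μ₀ = 0.88950·827.85 + 0.11050·565.97 = 798.911. Posterior variance = 1/(0.00282285+0.00035069) = 315.106, so SD = 17.751.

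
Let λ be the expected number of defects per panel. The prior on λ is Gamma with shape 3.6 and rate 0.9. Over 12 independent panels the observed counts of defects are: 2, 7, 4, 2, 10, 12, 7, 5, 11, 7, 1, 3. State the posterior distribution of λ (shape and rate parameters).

Posterior: Gamma(shape=74.6, rate=12.9)

The Poisson likelihood adds the total count to the shape and the number of exposure periods to the rate. Here ∑xᵢ = 71 and n = 12, so shape 3.6→74.6 and rate 0.9→12.9.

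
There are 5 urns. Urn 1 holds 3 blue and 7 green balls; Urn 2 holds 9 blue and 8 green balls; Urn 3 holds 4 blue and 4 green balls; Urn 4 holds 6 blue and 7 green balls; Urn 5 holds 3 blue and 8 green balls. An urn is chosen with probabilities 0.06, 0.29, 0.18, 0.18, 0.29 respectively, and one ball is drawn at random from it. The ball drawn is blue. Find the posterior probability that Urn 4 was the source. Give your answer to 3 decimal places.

Posterior probability ≈ 0.196

P(blue|Urn 1) = 0.3; P(blue|Urn 2) = 0.5294; P(blue|Urn 3) = 0.5; P(blue|Urn 4) = 0.4615; P(blue|Urn 5) = 0.2727.
Prior × likelihood for each source: 0.06·0.3=0.01800, 0.29·0.5294=0.1535, 0.18·0.5=0.09000, 0.18·0.4615=0.08308, 0.29·0.2727=0.07909. Summing gives P(blue) = 0.42370.
P(Urn 4 | blue) = 0.08308 / 0.42370 = 0.196.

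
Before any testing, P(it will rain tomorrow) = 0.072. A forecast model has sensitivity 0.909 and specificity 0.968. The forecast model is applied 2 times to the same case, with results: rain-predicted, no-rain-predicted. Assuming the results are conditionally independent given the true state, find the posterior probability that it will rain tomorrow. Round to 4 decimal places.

Posterior P(H) ≈ 0.1716

Let H be the event that it will rain tomorrow; start with P(H) = 0.072. P('rain-predicted'|H) = 0.909, P('rain-predicted'|¬H) = 0.032.
Update on result 1 ('rain-predicted'): P(H) ← 0.909·0.0720 / (0.909·0.0720 + 0.032·0.9280) = 0.065448/0.095144 = 0.6879.
Update on result 2 ('no-rain-predicted'): P(H) ← 0.091·0.6879 / (0.091·0.6879 + 0.968·0.3121) = 0.062597/0.36473 = 0.1716.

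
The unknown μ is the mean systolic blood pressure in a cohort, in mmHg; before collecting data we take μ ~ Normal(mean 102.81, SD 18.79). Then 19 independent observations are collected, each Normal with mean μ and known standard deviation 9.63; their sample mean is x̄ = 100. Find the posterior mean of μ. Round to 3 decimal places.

Posterior mean ≈ 100.038

With known σ, the Normal prior is conjugate. Weight on the data is w = (n/σ²)/(n/σ² + 1/τ₀²) = 0.204881/(0.204881+0.00283235) = 0.98636.
Posterior mean = w·x̄ + (1−w)·μ₀ = 0.98636·100 + 0.013636·102.81 = 100.038.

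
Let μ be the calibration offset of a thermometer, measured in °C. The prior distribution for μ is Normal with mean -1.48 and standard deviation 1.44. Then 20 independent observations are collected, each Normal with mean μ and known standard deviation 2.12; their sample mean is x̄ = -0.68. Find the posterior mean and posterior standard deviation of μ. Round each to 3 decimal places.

Prior precision 1/τ₀² = 1/1.44² = 0.482253; data precision n/σ² = 20/2.12² = 4.44998.
Posterior precision = 0.482253 + 4.44998 = 4.93224, giving posterior SD = 1/√4.93224 = 0.450.
Posterior mean = (0.482253·-1.48 + 4.44998·-0.68) / 4.93224 = -0.758.

Posterior mean ≈ -0.758; posterior SD ≈ 0.450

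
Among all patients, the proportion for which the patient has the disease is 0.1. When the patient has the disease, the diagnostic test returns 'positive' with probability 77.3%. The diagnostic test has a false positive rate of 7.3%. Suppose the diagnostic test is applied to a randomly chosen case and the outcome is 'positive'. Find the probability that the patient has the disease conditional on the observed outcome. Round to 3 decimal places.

P(H | E) ≈ 0.541

Write H for 'the patient has the disease'. Prior odds H:¬H = 0.1/0.9 = 0.11111. For the 'positive' outcome, the likelihood ratio is 0.773/0.073 = 10.589.
Posterior odds = 0.11111 × 10.589 = 1.1766, so P(H|E) = 1.1766/(1+1.1766) = 0.541.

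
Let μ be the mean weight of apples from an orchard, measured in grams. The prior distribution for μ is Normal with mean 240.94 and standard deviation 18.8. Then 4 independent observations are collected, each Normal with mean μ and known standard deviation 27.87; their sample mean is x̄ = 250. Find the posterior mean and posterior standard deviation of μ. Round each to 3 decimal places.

Posterior mean ≈ 246.787; posterior SD ≈ 11.195

With known σ, the Normal prior is conjugate. Weight on the data is w = (n/σ²)/(n/σ² + 1/τ₀²) = 0.00514975/(0.00514975+0.00282933) = 0.64541.
Posterior mean = w·x̄ + (1−w)·μ₀ = 0.64541·250 + 0.35459·240.94 = 246.787. Posterior variance = 1/(0.00514975+0.00282933) = 125.328, so SD = 11.195.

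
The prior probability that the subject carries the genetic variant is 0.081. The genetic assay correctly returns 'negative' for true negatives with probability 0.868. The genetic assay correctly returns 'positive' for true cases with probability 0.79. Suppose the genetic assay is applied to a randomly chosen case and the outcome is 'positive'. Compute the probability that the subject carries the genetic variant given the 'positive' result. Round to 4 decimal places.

Let H be the event that the subject carries the genetic variant. P(H) = 0.081, so P(¬H) = 0.919. With E the 'positive' result, P(E|H) = 0.79 and P(E|¬H) = 0.132.
P(E) = 0.79·0.081 + 0.132·0.919 = 0.063990 + 0.12131 = 0.18530.
By Bayes' theorem, P(H|E) = 0.063990 / 0.18530 = 0.3453.

P(H | E) ≈ 0.3453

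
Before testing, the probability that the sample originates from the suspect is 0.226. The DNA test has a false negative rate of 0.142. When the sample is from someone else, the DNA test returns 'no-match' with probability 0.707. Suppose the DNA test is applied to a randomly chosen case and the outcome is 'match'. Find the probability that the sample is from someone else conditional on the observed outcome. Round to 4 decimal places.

Write H for 'the sample originates from the suspect'. Prior odds H:¬H = 0.226/0.774 = 0.29199. For the 'match' outcome, the likelihood ratio is 0.858/0.293 = 2.9283.
Posterior odds = 0.29199 × 2.9283 = 0.85504, so P(H|E) = 0.85504/(1+0.85504) = 0.4609. Then P(¬H|E) = 1 − 0.4609 = 0.5391.

P(¬H | E) ≈ 0.5391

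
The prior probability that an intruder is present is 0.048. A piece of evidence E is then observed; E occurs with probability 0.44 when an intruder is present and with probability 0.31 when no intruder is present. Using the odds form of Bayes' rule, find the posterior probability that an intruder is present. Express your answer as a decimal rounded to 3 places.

Posterior probability ≈ 0.067

Prior odds = 0.048/(1−0.048) = 0.050420. In log-odds, ln(0.050420) = -2.9874.
Add log likelihood ratio: ln(1.4194) = 0.35020.
Posterior log-odds = -2.6372, so posterior odds = exp(-2.6372) = 0.071564. Converting, P(H|E) = 0.071564/1.0716 = 0.067.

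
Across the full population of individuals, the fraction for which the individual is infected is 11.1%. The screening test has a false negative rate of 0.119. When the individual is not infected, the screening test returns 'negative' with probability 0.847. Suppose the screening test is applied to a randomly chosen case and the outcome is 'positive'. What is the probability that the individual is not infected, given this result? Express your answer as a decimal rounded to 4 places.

P(¬H | E) ≈ 0.5817

Write H for 'the individual is infected'. Prior odds H:¬H = 0.111/0.889 = 0.12486. For the 'positive' outcome, the likelihood ratio is 0.881/0.153 = 5.7582.
Posterior odds = 0.12486 × 5.7582 = 0.71896, so P(H|E) = 0.71896/(1+0.71896) = 0.4183. Then P(¬H|E) = 1 − 0.4183 = 0.5817.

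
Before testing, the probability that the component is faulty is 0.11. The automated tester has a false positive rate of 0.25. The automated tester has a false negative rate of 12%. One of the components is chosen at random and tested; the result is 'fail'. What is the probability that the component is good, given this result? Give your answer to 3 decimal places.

Let H be the event that the component is faulty. P(H) = 0.11, so P(¬H) = 0.89. With E the 'fail' result, P(E|H) = 0.88 and P(E|¬H) = 0.25.
P(E) = 0.88·0.11 + 0.25·0.89 = 0.096800 + 0.22250 = 0.31930.
By Bayes' theorem, P(H|E) = 0.096800 / 0.31930 = 0.303. Hence P(¬H|E) = 1 − 0.303 = 0.697.

P(¬H | E) ≈ 0.697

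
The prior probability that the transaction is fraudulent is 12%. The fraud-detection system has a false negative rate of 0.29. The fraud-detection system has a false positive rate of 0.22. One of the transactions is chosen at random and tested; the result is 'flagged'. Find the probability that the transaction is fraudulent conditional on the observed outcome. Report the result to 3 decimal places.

Let H be the event that the transaction is fraudulent. P(H) = 0.12, so P(¬H) = 0.88. With E the 'flagged' result, P(E|H) = 0.71 and P(E|¬H) = 0.22.
P(E) = 0.71·0.12 + 0.22·0.88 = 0.085200 + 0.19360 = 0.27880.
By Bayes' theorem, P(H|E) = 0.085200 / 0.27880 = 0.306.

P(H | E) ≈ 0.306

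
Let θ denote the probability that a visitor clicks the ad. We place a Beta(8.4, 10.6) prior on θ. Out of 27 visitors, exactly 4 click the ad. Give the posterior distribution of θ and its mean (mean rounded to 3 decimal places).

Posterior: Beta(12.4, 33.6); mean ≈ 0.270

Observing 4 successes and 23 failures updates Beta(8.4, 10.6) by adding the success and failure counts to the two shape parameters: α = 8.4+4 = 12.4, β = 10.6+23 = 33.6.
Posterior mean = α/(α+β) = 12.4/46 = 0.270.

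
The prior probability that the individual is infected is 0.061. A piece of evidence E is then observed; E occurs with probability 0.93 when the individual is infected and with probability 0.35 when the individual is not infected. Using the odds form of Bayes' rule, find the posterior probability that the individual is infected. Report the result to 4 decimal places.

Prior odds = 0.061/(1−0.061) = 0.064963.
Likelihood ratio for E = 0.93/0.35 = 2.6571.
Posterior odds = prior odds × LR = 0.17262.
Posterior probability = odds/(1+odds) = 0.17262/1.1726 = 0.1472.

Posterior probability ≈ 0.1472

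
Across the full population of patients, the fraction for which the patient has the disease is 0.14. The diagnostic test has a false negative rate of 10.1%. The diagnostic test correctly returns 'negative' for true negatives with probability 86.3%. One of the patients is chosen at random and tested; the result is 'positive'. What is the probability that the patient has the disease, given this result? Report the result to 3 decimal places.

Write H for 'the patient has the disease'. Prior odds H:¬H = 0.14/0.86 = 0.16279. For the 'positive' outcome, the likelihood ratio is 0.899/0.137 = 6.5620.
Posterior odds = 0.16279 × 6.5620 = 1.0682, so P(H|E) = 1.0682/(1+1.0682) = 0.516.

P(H | E) ≈ 0.516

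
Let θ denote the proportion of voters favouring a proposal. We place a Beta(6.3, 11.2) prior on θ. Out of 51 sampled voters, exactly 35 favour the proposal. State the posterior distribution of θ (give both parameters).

Posterior: Beta(41.3, 27.2)

The binomial likelihood is conjugate to the Beta prior: with 35 successes and 16 failures, the posterior is Beta(6.3+35, 11.2+16) = Beta(41.3, 27.2).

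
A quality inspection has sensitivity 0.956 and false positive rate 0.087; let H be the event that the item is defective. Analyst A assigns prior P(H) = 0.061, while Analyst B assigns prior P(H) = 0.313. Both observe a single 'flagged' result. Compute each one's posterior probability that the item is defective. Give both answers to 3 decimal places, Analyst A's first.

The likelihood ratio for a 'flagged' result is 0.956/0.087 = 10.989.
Analyst A: prior odds 0.061/0.939 = 0.064963; posterior odds 0.71384; posterior probability 0.417.
Analyst B: prior odds 0.313/0.687 = 0.45560; posterior odds 5.0064; posterior probability 0.834.

Analyst A: 0.417; Analyst B: 0.834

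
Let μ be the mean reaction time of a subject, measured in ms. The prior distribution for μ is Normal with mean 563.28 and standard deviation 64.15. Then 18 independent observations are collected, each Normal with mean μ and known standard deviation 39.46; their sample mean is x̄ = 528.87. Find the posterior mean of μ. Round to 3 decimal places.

With known σ, the Normal prior is conjugate. Weight on the data is w = (n/σ²)/(n/σ² + 1/τ₀²) = 0.0115600/(0.0115600+0.00024300) = 0.97941.
Posterior mean = w·x̄ + (1−w)·μ₀ = 0.97941·528.87 + 0.020588·563.28 = 529.578.

Posterior mean ≈ 529.578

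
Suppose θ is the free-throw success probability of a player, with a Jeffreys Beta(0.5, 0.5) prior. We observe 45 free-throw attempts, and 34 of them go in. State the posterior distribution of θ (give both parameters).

Observing 34 successes and 11 failures updates Beta(0.5, 0.5) by adding the success and failure counts to the two shape parameters: α = 0.5+34 = 34.5, β = 0.5+11 = 11.5.

Posterior: Beta(34.5, 11.5)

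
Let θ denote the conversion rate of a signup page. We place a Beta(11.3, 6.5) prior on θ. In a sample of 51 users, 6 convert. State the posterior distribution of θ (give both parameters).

Posterior: Beta(17.3, 51.5)

The binomial likelihood is conjugate to the Beta prior: with 6 successes and 45 failures, the posterior is Beta(11.3+6, 6.5+45) = Beta(17.3, 51.5).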